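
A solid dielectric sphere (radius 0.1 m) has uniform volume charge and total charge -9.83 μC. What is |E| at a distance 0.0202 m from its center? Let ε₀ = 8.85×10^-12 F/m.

Use a concentric Gaussian sphere at r = 0.0202 m (r < R).
For a uniform sphere the enclosed fraction is (r/R)³, so Q_enc = (-9.83 μC)(0.0202/0.1)³ = -8.102×10^-8 C.
Since E is radial and uniform over the Gaussian sphere, Φ = E·4πr² = Q_enc/ε₀.
E = |Q_enc|/(4πε₀r²) = (8.102×10^-8)/(4π·8.85×10^-12·(0.0202)²) = 1.79e6 N/C.

1.79×10^6 N/C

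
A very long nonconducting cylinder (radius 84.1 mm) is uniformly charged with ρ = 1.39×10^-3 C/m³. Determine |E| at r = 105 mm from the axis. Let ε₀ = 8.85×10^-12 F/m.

E ≈ 5.29e6 N/C

By cylindrical symmetry E is radial; use a coaxial Gaussian cylinder of radius 105 mm and length L (r > 84.1 mm, full cross-section enclosed).
λ_enc = ρ·πR² = (1.39×10^-3)π(0.0841)² = 3.089e-5 C/m.
Since E is radial and uniform over the curved surface, Φ = E·2πrL = Q_enc/ε₀ = λ_enc L/ε₀.
E = |λ_enc|/(2πε₀r) = (3.089e-5)/(2π·8.85×10^-12·0.105) = 5.29e6 N/C.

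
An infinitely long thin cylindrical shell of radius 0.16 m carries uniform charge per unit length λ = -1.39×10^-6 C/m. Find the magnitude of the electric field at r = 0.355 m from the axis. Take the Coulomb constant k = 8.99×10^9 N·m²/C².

Coaxial Gaussian cylinder, radius r = 0.355 m, length L (r > 0.16 m).
The full line charge is enclosed: λ_enc = -1.39e-6 C/m.
By Gauss's law (flux through the curved wall only), E·2πrL = λ_enc L/ε₀.
E = 2k|λ_enc|/r = 2(8.99×10^9)(1.39×10^-6)/(0.355) = 7.04e4 N/C.

E ≈ 7.04×10^4 N/C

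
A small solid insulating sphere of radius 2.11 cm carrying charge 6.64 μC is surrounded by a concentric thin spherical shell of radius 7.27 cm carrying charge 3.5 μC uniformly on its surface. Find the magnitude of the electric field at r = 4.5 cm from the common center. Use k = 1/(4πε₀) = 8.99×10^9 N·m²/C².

|E| = 2.95×10^7 N/C

Use a concentric Gaussian sphere at r = 4.5 cm (between the bodies, 2.11 cm < r < 7.27 cm).
The shell at 7.27 cm lies outside the Gaussian surface, so Q_enc = 6.64 μC = 6.64e-6 C.
By Gauss's law, ∮E·dA = E·4πr² = Q_enc/ε₀.
E = k|Q_enc|/r² = (8.99×10^9)(6.64e-6)/(0.045)² = 2.95×10^7 N/C.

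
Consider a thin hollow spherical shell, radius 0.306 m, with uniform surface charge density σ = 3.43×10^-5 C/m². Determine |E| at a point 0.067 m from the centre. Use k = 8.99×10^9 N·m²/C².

Symmetry ⇒ E = E(r) r̂. Gaussian sphere of radius r = 0.067 m (inside the shell, r < 0.306 m).
All the charge is outside the Gaussian surface: Q_enc = 0, hence E = 0 everywhere inside the shell.

|E| = 0 V/m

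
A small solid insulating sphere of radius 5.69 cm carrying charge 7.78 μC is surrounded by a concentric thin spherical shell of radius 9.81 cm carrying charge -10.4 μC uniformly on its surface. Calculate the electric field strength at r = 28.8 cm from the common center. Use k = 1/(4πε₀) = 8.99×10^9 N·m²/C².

E = 2.84×10^5 N/C

Use a concentric Gaussian sphere at r = 28.8 cm (r > 9.81 cm, enclosing both).
Q_enc = (7.78 μC) + (-10.4 μC) = -2.62e-6 C.
Applying ∮E·dA = Q_enc/ε₀ with Φ = E(4πr²):
E = k|Q_enc|/r² = (8.99×10^9)(2.62×10^-6)/(0.288)² = 2.84e5 N/C.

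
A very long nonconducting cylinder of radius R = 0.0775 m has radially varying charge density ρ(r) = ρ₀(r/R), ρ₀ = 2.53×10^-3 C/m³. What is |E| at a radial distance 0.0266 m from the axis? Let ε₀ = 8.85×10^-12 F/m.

By cylindrical symmetry E is radial; use a coaxial Gaussian cylinder of radius 0.0266 m and length L (r < R).
λ_enc = ∫₀^r ρ(r')·2πr' dr' = (2πρ₀/R)·r^3/3 = 1.287×10^-6 C/m.
By Gauss's law (flux through the curved wall only), E·2πrL = λ_enc L/ε₀.
E = |λ_enc|/(2πε₀r) = (1.287e-6)/(2π·8.85×10^-12·0.0266) = 8.70e5 N/C.

|E| = 8.70×10^5 N/C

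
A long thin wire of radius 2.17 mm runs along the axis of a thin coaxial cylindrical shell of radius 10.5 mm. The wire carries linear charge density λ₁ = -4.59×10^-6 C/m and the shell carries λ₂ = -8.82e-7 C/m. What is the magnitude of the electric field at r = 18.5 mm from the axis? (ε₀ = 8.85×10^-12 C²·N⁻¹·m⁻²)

E = 5.32e6 N/C

By cylindrical symmetry E is radial; use a coaxial Gaussian cylinder of radius 18.5 mm and length L (r > 10.5 mm, enclosing both).
λ_enc = λ₁ + λ₂ = (-4.59×10^-6) + (-8.82e-7) = -5.472×10^-6 C/m.
Applying ∮E·dA = Q_enc/ε₀ with the end caps contributing no flux:
E = |λ_enc|/(2πε₀r) = (5.472e-6)/(2π·8.85×10^-12·0.0185) = 5.32e6 N/C.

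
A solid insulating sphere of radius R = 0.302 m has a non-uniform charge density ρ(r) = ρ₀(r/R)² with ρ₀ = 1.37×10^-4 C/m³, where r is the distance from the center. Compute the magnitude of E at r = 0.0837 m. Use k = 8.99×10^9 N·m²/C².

E ≈ 1.99×10^4 V/m

Use a concentric Gaussian sphere at r = 0.0837 m (r < R).
Q_enc = ∫₀^r ρ(r')·4πr'² dr' = (4πρ₀/R²) ∫₀^r r'^4 dr' = 4πρ₀ r^5/(5·R²) = 1.551e-8 C.
By Gauss's law, ∮E·dA = E·4πr² = Q_enc/ε₀.
E = k|Q_enc|/r² = (8.99×10^9)(1.551×10^-8)/(0.0837)² = 1.99×10^4 N/C.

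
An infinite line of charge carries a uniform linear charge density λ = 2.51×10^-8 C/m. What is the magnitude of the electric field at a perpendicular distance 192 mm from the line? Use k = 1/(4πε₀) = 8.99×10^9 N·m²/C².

|E| ≈ 2.35×10^3 N/C

Coaxial Gaussian cylinder, radius r = 192 mm, length L.
Q_enc = λL, so λ_enc = 2.51×10^-8 C/m.
Gauss's law: E·2πrL = λ_enc L/ε₀.
E = 2k|λ_enc|/r = 2(8.99×10^9)(2.51×10^-8)/(0.192) = 2.35×10^3 N/C.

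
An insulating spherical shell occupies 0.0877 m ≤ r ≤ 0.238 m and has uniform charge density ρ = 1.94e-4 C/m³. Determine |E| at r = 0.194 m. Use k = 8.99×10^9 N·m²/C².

By spherical symmetry E is radial; choose a Gaussian sphere of radius r = 0.194 m (within the shell material, 0.0877 m < r < 0.238 m).
Only the shell between 0.0877 m and r is enclosed: Q_enc = ρ·(4π/3)(r³ − a³) = (1.94e-4)·(4π/3)·((0.194)³ − (0.0877)³) = 5.385×10^-6 C.
Applying ∮E·dA = Q_enc/ε₀ with Φ = E(4πr²):
E = k|Q_enc|/r² = (8.99×10^9)(5.385×10^-6)/(0.194)² = 1.29×10^6 N/C.

E = 1.29e6 V/m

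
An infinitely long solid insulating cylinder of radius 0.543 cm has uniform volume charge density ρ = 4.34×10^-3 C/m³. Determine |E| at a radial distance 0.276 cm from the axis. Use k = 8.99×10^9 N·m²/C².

By cylindrical symmetry E is radial; use a coaxial Gaussian cylinder of radius 0.276 cm and length L (r < R).
Charge inside radius r per length L is ρ·πr²·L, so λ_enc = ρπr² = 1.039×10^-7 C/m.
Since E is radial and uniform over the curved surface, Φ = E·2πrL = Q_enc/ε₀ = λ_enc L/ε₀.
E = 2k|λ_enc|/r = 2(8.99×10^9)(1.039×10^-7)/(0.00276) = 6.77e5 N/C.

6.77×10^5 N/C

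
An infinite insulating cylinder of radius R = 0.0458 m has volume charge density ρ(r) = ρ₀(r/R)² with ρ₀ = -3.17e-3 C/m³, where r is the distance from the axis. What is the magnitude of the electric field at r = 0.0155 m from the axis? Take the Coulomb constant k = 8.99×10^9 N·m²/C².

|E| = 1.59e5 V/m

Take a coaxial cylindrical Gaussian surface of radius r = 0.0155 m and length L (r < R).
λ_enc = ∫₀^r ρ(r')·2πr' dr' = (2πρ₀/R²)·r^4/4 = -1.37×10^-7 C/m.
Since E is radial and uniform over the curved surface, Φ = E·2πrL = Q_enc/ε₀ = λ_enc L/ε₀.
E = 2k|λ_enc|/r = 2(8.99×10^9)(1.37e-7)/(0.0155) = 1.59×10^5 N/C.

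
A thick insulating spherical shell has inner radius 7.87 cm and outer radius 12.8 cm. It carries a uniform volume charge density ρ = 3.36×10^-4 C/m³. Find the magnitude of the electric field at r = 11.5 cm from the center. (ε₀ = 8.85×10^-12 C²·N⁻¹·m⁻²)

9.89×10^5 V/m

Symmetry ⇒ E = E(r) r̂. Gaussian sphere of radius r = 11.5 cm (within the shell material, 7.87 cm < r < 12.8 cm).
Only the shell between 7.87 cm and r is enclosed: Q_enc = ρ·(4π/3)(r³ − a³) = (3.36×10^-4)·(4π/3)·((0.115)³ − (0.0787)³) = 1.454e-6 C.
Gauss's law: E·4πr² = Q_enc/ε₀.
E = |Q_enc|/(4πε₀r²) = (1.454×10^-6)/(4π·8.85×10^-12·(0.115)²) = 9.89×10^5 N/C.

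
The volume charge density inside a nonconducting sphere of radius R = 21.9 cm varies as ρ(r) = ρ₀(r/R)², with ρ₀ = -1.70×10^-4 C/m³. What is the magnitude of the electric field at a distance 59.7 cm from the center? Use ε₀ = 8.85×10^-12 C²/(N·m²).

Symmetry ⇒ E = E(r) r̂. Gaussian sphere of radius r = 59.7 cm (r > R, all charge enclosed).
Q_enc = 4π ∫₀^R ρ₀(r'/R)^2 r'² dr' = 4πρ₀R³/5 = -4.488e-6 C.
Gauss's law: E·4πr² = Q_enc/ε₀.
E = |Q_enc|/(4πε₀r²) = (4.488e-6)/(4π·8.85×10^-12·(0.597)²) = 1.13×10^5 N/C.

E = 1.13×10^5 N/C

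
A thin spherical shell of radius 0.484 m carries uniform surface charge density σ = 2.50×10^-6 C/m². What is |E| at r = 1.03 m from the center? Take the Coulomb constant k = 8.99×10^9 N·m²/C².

By spherical symmetry E is radial; choose a Gaussian sphere of radius r = 1.03 m (r > 0.484 m).
The entire shell is enclosed: Q_enc = σ·4πR² = (2.50×10^-6)·4π·(0.484)² = 7.359×10^-6 C.
Applying ∮E·dA = Q_enc/ε₀ with Φ = E(4πr²):
E = k|Q_enc|/r² = (8.99×10^9)(7.359×10^-6)/(1.03)² = 6.24e4 N/C.

E = 6.24×10^4 V/m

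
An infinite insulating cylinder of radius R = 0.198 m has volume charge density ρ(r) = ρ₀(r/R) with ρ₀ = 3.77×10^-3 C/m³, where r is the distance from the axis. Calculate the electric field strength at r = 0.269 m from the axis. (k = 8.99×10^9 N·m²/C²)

Take a coaxial cylindrical Gaussian surface of radius r = 0.269 m and length L (r > R, full charge per length enclosed).
λ_enc = 2π ∫₀^R ρ₀(r'/R)^1 r' dr' = 2πρ₀R²/3 = 3.095×10^-4 C/m.
Since E is radial and uniform over the curved surface, Φ = E·2πrL = Q_enc/ε₀ = λ_enc L/ε₀.
E = 2k|λ_enc|/r = 2(8.99×10^9)(3.095×10^-4)/(0.269) = 2.07e7 N/C.

2.07e7 N/C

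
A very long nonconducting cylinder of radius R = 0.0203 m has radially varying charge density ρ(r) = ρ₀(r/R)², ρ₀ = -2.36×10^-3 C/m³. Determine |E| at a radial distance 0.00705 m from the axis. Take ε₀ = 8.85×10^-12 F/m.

|E| = 5.67×10^4 V/m

Take a coaxial cylindrical Gaussian surface of radius r = 0.00705 m and length L (r < R).
λ_enc = ∫₀^r ρ(r')·2πr' dr' = (2πρ₀/R²)·r^4/4 = -2.222×10^-8 C/m.
Gauss's law: E·2πrL = λ_enc L/ε₀.
E = |λ_enc|/(2πε₀r) = (2.222×10^-8)/(2π·8.85×10^-12·0.00705) = 5.67e4 N/C.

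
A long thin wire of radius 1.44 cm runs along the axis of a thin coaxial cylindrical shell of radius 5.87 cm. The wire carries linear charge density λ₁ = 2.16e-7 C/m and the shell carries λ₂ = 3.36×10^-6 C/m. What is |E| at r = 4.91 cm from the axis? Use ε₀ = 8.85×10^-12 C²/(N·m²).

E = 7.91×10^4 N/C

By cylindrical symmetry E is radial; use a coaxial Gaussian cylinder of radius 4.91 cm and length L (between the conductors, 1.44 cm < r < 5.87 cm).
The shell at 5.87 cm lies outside the Gaussian surface, so λ_enc = λ₁ = 2.16e-7 C/m.
Since E is radial and uniform over the curved surface, Φ = E·2πrL = Q_enc/ε₀ = λ_enc L/ε₀.
E = |λ_enc|/(2πε₀r) = (2.16×10^-7)/(2π·8.85×10^-12·0.0491) = 7.91×10^4 N/C.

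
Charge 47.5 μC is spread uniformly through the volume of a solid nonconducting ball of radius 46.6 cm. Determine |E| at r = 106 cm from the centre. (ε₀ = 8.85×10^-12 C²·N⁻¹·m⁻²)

|E| = 3.80×10^5 N/C

Symmetry ⇒ E = E(r) r̂. Gaussian sphere of radius r = 106 cm (r > R, so the entire charge is enclosed).
Q_enc = 47.5 μC = 4.75×10^-5 C.
Applying ∮E·dA = Q_enc/ε₀ with Φ = E(4πr²):
E = |Q_enc|/(4πε₀r²) = (4.75×10^-5)/(4π·8.85×10^-12·(1.06)²) = 3.80e5 N/C.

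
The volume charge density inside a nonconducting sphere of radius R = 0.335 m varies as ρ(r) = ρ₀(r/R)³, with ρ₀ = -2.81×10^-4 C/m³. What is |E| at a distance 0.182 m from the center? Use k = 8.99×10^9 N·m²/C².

Take a concentric spherical Gaussian surface of radius r = 0.182 m (r < R).
Q_enc = ∫₀^r ρ(r')·4πr'² dr' = (4πρ₀/R³) ∫₀^r r'^5 dr' = 4πρ₀ r^6/(6·R³) = -5.689×10^-7 C.
Since E is radial and uniform over the Gaussian sphere, Φ = E·4πr² = Q_enc/ε₀.
E = k|Q_enc|/r² = (8.99×10^9)(5.689e-7)/(0.182)² = 1.54×10^5 N/C.

|E| = 1.54e5 N/C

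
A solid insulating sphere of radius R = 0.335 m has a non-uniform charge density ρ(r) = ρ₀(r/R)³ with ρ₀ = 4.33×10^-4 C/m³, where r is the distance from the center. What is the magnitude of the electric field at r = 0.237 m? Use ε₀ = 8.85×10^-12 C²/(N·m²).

E ≈ 6.84e5 N/C

Symmetry ⇒ E = E(r) r̂. Gaussian sphere of radius r = 0.237 m (r < R).
Q_enc = ∫₀^r ρ(r')·4πr'² dr' = (4πρ₀/R³) ∫₀^r r'^5 dr' = 4πρ₀ r^6/(6·R³) = 4.275×10^-6 C.
Applying ∮E·dA = Q_enc/ε₀ with Φ = E(4πr²):
E = |Q_enc|/(4πε₀r²) = (4.275×10^-6)/(4π·8.85×10^-12·(0.237)²) = 6.84×10^5 N/C.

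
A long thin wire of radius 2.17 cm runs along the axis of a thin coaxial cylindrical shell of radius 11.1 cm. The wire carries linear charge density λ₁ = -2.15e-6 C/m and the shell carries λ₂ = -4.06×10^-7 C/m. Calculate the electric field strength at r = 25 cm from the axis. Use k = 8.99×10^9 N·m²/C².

Choose a coaxial cylinder of radius r = 25 cm (arbitrary length L) as the Gaussian surface (r > 11.1 cm, enclosing both).
λ_enc = λ₁ + λ₂ = (-2.15e-6) + (-4.06×10^-7) = -2.556×10^-6 C/m.
Applying ∮E·dA = Q_enc/ε₀ with the end caps contributing no flux:
E = 2k|λ_enc|/r = 2(8.99×10^9)(2.556×10^-6)/(0.25) = 1.84×10^5 N/C.

E ≈ 1.84×10^5 N/C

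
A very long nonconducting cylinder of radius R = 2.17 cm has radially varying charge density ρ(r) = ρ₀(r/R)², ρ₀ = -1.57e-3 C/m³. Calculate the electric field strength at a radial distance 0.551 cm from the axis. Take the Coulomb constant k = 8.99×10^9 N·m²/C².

Coaxial Gaussian cylinder, radius r = 0.551 cm, length L (r < R).
λ_enc = ∫₀^r ρ(r')·2πr' dr' = (2πρ₀/R²)·r^4/4 = -4.827×10^-9 C/m.
Applying ∮E·dA = Q_enc/ε₀ with the end caps contributing no flux:
E = 2k|λ_enc|/r = 2(8.99×10^9)(4.827e-9)/(0.00551) = 1.58×10^4 N/C.

|E| = 1.58×10^4 V/m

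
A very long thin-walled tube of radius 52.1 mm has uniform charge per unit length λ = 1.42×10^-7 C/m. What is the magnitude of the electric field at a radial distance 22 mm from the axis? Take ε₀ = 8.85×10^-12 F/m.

E = 0 (no enclosed charge)

By cylindrical symmetry E is radial; use a coaxial Gaussian cylinder of radius 22 mm and length L (r < 52.1 mm, inside the shell).
All the surface charge lies outside this cylinder: Q_enc = 0, hence E = 0.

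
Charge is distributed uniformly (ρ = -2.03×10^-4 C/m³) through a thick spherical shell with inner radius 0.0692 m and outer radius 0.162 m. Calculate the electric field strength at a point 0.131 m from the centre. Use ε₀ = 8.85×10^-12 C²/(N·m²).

8.54×10^5 V/m

Symmetry ⇒ E = E(r) r̂. Gaussian sphere of radius r = 0.131 m (within the shell material, 0.0692 m < r < 0.162 m).
Only the shell between 0.0692 m and r is enclosed: Q_enc = ρ·(4π/3)(r³ − a³) = (-2.03×10^-4)·(4π/3)·((0.131)³ − (0.0692)³) = -1.63×10^-6 C.
Applying ∮E·dA = Q_enc/ε₀ with Φ = E(4πr²):
E = |Q_enc|/(4πε₀r²) = (1.63e-6)/(4π·8.85×10^-12·(0.131)²) = 8.54×10^5 N/C.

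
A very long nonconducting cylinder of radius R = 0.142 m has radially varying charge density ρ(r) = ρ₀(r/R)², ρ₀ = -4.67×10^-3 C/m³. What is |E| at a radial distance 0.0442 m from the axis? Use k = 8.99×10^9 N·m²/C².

|E| ≈ 5.65×10^5 N/C

Take a coaxial cylindrical Gaussian surface of radius r = 0.0442 m and length L (r < R).
λ_enc = ∫₀^r ρ(r')·2πr' dr' = (2πρ₀/R²)·r^4/4 = -1.389e-6 C/m.
Gauss's law: E·2πrL = λ_enc L/ε₀.
E = 2k|λ_enc|/r = 2(8.99×10^9)(1.389×10^-6)/(0.0442) = 5.65e5 N/C.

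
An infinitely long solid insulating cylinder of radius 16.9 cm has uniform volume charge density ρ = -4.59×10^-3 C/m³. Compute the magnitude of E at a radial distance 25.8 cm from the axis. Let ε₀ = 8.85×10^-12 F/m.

|E| ≈ 2.87×10^7 V/m

Coaxial Gaussian cylinder, radius r = 25.8 cm, length L (r > 16.9 cm, full cross-section enclosed).
λ_enc = ρ·πR² = (-4.59×10^-3)π(0.169)² = -4.118×10^-4 C/m.
Since E is radial and uniform over the curved surface, Φ = E·2πrL = Q_enc/ε₀ = λ_enc L/ε₀.
E = |λ_enc|/(2πε₀r) = (4.118×10^-4)/(2π·8.85×10^-12·0.258) = 2.87e7 N/C.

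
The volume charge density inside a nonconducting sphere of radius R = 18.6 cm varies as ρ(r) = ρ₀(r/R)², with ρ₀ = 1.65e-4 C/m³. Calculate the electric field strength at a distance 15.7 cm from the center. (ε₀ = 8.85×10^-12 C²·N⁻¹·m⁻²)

Take a concentric spherical Gaussian surface of radius r = 15.7 cm (r < R).
Integrate the density: Q_enc = 4π ∫₀^r ρ₀(r'/R)^2 r'² dr' = 4πρ₀ r^5/(5·R²) = 1.143e-6 C.
Since E is radial and uniform over the Gaussian sphere, Φ = E·4πr² = Q_enc/ε₀.
E = |Q_enc|/(4πε₀r²) = (1.143×10^-6)/(4π·8.85×10^-12·(0.157)²) = 4.17×10^5 N/C.

E = 4.17×10^5 V/m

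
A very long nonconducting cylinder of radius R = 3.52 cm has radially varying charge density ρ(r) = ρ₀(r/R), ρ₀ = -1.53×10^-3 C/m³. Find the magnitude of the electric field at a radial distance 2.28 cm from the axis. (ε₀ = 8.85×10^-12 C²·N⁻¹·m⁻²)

|E| = 8.51×10^5 V/m

Coaxial Gaussian cylinder, radius r = 2.28 cm, length L (r < R).
λ_enc = ∫₀^r ρ(r')·2πr' dr' = (2πρ₀/R)·r^3/3 = -1.079×10^-6 C/m.
Since E is radial and uniform over the curved surface, Φ = E·2πrL = Q_enc/ε₀ = λ_enc L/ε₀.
E = |λ_enc|/(2πε₀r) = (1.079×10^-6)/(2π·8.85×10^-12·0.0228) = 8.51×10^5 N/C.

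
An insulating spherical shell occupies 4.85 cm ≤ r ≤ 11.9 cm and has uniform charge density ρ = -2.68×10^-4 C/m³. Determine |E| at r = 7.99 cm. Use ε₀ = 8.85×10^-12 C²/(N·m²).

6.26×10^5 N/C

Use a concentric Gaussian sphere at r = 7.99 cm (within the shell material, 4.85 cm < r < 11.9 cm).
Enclosed charge is the volume from a to r: Q_enc = (4π/3)ρ(r³ − a³) = -4.445×10^-7 C.
By Gauss's law, ∮E·dA = E·4πr² = Q_enc/ε₀.
E = |Q_enc|/(4πε₀r²) = (4.445×10^-7)/(4π·8.85×10^-12·(0.0799)²) = 6.26×10^5 N/C.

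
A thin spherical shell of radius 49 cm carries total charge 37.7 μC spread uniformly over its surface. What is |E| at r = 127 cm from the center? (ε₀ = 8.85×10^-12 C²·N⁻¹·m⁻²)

E = 2.10e5 N/C

Use a concentric Gaussian sphere at r = 127 cm (r > 49 cm).
The entire shell is enclosed: Q_enc = 3.77×10^-5 C.
Applying ∮E·dA = Q_enc/ε₀ with Φ = E(4πr²):
E = |Q_enc|/(4πε₀r²) = (3.77×10^-5)/(4π·8.85×10^-12·(1.27)²) = 2.10e5 N/C.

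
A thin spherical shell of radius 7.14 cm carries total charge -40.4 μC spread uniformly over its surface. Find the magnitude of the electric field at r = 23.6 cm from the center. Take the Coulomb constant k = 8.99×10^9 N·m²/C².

E = 6.52×10^6 N/C

By spherical symmetry E is radial; choose a Gaussian sphere of radius r = 23.6 cm (r > 7.14 cm).
The entire shell is enclosed: Q_enc = -4.04×10^-5 C.
Since E is radial and uniform over the Gaussian sphere, Φ = E·4πr² = Q_enc/ε₀.
E = k|Q_enc|/r² = (8.99×10^9)(4.04e-5)/(0.236)² = 6.52×10^6 N/C.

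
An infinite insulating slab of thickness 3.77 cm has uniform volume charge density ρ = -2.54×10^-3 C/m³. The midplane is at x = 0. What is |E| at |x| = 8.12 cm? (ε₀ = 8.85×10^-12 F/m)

The point |x| = 8.12 cm lies outside the slab (half-thickness 0.01885 m). A symmetric pillbox spanning the full slab encloses Q_enc = ρ·d·A.
Flux = 2EA ⇒ E = |ρ|d/(2ε₀), independent of distance outside.
E = (2.54×10^-3)(0.0377)/(2·8.85×10^-12) = 5.41×10^6 N/C.

|E| = 5.41×10^6 N/C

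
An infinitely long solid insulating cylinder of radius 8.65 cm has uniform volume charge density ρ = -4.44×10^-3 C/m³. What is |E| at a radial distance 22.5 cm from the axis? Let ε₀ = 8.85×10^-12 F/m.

Take a coaxial cylindrical Gaussian surface of radius r = 22.5 cm and length L (r > 8.65 cm, full cross-section enclosed).
λ_enc = ρ·πR² = (-4.44e-3)π(0.0865)² = -1.044×10^-4 C/m.
Gauss's law: E·2πrL = λ_enc L/ε₀.
E = |λ_enc|/(2πε₀r) = (1.044e-4)/(2π·8.85×10^-12·0.225) = 8.34×10^6 N/C.

|E| = 8.34×10^6 V/m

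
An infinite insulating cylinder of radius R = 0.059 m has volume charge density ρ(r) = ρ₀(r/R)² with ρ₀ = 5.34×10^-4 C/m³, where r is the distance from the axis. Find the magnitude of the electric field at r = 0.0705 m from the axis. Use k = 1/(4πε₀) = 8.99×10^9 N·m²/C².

E ≈ 7.45e5 N/C

By cylindrical symmetry E is radial; use a coaxial Gaussian cylinder of radius 0.0705 m and length L (r > R, full charge per length enclosed).
λ_enc = 2π ∫₀^R ρ₀(r'/R)^2 r' dr' = 2πρ₀R²/4 = 2.92×10^-6 C/m.
Gauss's law: E·2πrL = λ_enc L/ε₀.
E = 2k|λ_enc|/r = 2(8.99×10^9)(2.92×10^-6)/(0.0705) = 7.45×10^5 N/C.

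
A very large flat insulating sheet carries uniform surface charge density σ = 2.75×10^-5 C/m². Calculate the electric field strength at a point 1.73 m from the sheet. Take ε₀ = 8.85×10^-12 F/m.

1.55×10^6 N/C

By planar symmetry E is perpendicular to the sheet and uniform; use a Gaussian pillbox with flat faces of area A on each side of the sheet.
Flux Φ = 2EA and Q_enc = σA, so 2EA = σA/ε₀ ⇒ E = |σ|/(2ε₀), independent of distance.
E = |σ|/(2ε₀) = (2.75e-5)/(2·8.85×10^-12) = 1.55×10^6 N/C.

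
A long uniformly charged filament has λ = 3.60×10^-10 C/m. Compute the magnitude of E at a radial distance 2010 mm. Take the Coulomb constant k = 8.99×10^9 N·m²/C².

By cylindrical symmetry E is radial; use a coaxial Gaussian cylinder of radius 2010 mm and length L.
Q_enc = λL, so λ_enc = 3.60e-10 C/m.
Gauss's law: E·2πrL = λ_enc L/ε₀.
E = 2k|λ_enc|/r = 2(8.99×10^9)(3.60×10^-10)/(2.01) = 3.22 N/C.

|E| ≈ 3.22 V/m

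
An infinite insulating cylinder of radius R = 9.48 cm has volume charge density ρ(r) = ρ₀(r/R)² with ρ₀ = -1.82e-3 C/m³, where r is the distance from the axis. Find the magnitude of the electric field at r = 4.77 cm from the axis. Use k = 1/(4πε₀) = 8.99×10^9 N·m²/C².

Coaxial Gaussian cylinder, radius r = 4.77 cm, length L (r < R).
λ_enc = ∫₀^r ρ(r')·2πr' dr' = (2πρ₀/R²)·r^4/4 = -1.647×10^-6 C/m.
Since E is radial and uniform over the curved surface, Φ = E·2πrL = Q_enc/ε₀ = λ_enc L/ε₀.
E = 2k|λ_enc|/r = 2(8.99×10^9)(1.647×10^-6)/(0.0477) = 6.21e5 N/C.

6.21×10^5 N/C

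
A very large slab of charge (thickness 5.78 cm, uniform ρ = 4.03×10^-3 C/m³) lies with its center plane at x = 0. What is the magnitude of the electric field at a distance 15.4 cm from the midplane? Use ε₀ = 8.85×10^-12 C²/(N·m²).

|E| ≈ 1.32e7 V/m

The point |x| = 15.4 cm lies outside the slab (half-thickness 0.0289 m). A symmetric pillbox spanning the full slab encloses Q_enc = ρ·d·A.
Flux = 2EA ⇒ E = |ρ|d/(2ε₀), independent of distance outside.
E = (4.03×10^-3)(0.0578)/(2·8.85×10^-12) = 1.32e7 N/C.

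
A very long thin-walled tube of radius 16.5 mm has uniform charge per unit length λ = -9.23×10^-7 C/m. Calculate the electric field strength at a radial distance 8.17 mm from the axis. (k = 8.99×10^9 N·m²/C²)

|E| = 0 V/m

Coaxial Gaussian cylinder, radius r = 8.17 mm, length L (r < 16.5 mm, inside the shell).
All the surface charge lies outside this cylinder: Q_enc = 0, hence E = 0.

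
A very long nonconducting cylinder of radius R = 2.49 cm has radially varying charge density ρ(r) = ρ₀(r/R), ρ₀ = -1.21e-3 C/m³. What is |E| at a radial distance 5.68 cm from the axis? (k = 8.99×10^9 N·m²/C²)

Take a coaxial cylindrical Gaussian surface of radius r = 5.68 cm and length L (r > R, full charge per length enclosed).
λ_enc = 2π ∫₀^R ρ₀(r'/R)^1 r' dr' = 2πρ₀R²/3 = -1.571×10^-6 C/m.
Applying ∮E·dA = Q_enc/ε₀ with the end caps contributing no flux:
E = 2k|λ_enc|/r = 2(8.99×10^9)(1.571e-6)/(0.0568) = 4.97e5 N/C.

|E| ≈ 4.97×10^5 N/C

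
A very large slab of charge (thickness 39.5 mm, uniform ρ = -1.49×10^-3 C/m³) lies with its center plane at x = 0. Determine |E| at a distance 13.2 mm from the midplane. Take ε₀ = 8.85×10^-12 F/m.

|E| ≈ 2.22×10^6 N/C

By symmetry E is perpendicular to the slab. A Gaussian pillbox from −13.2 mm to +13.2 mm (face area A) lies entirely within the slab.
Q_enc = ρ·(2x)·A and flux = 2EA, so 2EA = 2ρxA/ε₀ ⇒ E = |ρ|x/ε₀.
E = (1.49e-3)(0.0132)/(8.85×10^-12) = 2.22×10^6 N/C.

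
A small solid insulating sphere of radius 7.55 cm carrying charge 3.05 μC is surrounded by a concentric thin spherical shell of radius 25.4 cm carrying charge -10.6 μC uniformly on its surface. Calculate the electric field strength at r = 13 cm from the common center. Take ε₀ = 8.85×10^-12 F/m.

Take a concentric spherical Gaussian surface of radius r = 13 cm (between the bodies, 7.55 cm < r < 25.4 cm).
The shell at 25.4 cm lies outside the Gaussian surface, so Q_enc = 3.05 μC = 3.05×10^-6 C.
Since E is radial and uniform over the Gaussian sphere, Φ = E·4πr² = Q_enc/ε₀.
E = |Q_enc|/(4πε₀r²) = (3.05×10^-6)/(4π·8.85×10^-12·(0.13)²) = 1.62e6 N/C.

|E| ≈ 1.62×10^6 V/m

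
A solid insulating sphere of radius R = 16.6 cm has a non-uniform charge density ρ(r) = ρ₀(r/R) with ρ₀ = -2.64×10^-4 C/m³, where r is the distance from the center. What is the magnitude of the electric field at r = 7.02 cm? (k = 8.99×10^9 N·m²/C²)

Use a concentric Gaussian sphere at r = 7.02 cm (r < R).
Integrate the density: Q_enc = 4π ∫₀^r ρ₀(r'/R)^1 r'² dr' = 4πρ₀ r^4/(4·R) = -1.213e-7 C.
Applying ∮E·dA = Q_enc/ε₀ with Φ = E(4πr²):
E = k|Q_enc|/r² = (8.99×10^9)(1.213×10^-7)/(0.0702)² = 2.21×10^5 N/C.

|E| = 2.21e5 N/C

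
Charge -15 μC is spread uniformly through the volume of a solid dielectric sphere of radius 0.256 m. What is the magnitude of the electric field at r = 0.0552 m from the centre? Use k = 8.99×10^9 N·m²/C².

4.44e5 V/m

By spherical symmetry E is radial; choose a Gaussian sphere of radius r = 0.0552 m (r < R).
Only the charge within r is enclosed: Q_enc = Q·(r/R)³ = (-15 μC)·(0.0552 m/0.256 m)³ = -1.504e-7 C.
Gauss's law: E·4πr² = Q_enc/ε₀.
E = k|Q_enc|/r² = (8.99×10^9)(1.504e-7)/(0.0552)² = 4.44e5 N/C.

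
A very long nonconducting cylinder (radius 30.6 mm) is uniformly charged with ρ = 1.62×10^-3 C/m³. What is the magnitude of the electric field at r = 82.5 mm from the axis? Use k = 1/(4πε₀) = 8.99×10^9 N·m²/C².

E ≈ 1.04e6 N/C

Coaxial Gaussian cylinder, radius r = 82.5 mm, length L (r > 30.6 mm, full cross-section enclosed).
λ_enc = ρ·πR² = (1.62×10^-3)π(0.0306)² = 4.765×10^-6 C/m.
Gauss's law: E·2πrL = λ_enc L/ε₀.
E = 2k|λ_enc|/r = 2(8.99×10^9)(4.765e-6)/(0.0825) = 1.04e6 N/C.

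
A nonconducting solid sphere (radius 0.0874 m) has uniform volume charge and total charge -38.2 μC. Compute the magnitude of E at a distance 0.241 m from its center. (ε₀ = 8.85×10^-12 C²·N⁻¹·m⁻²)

Symmetry ⇒ E = E(r) r̂. Gaussian sphere of radius r = 0.241 m (r > R, so the entire charge is enclosed).
Q_enc = -38.2 μC = -3.82×10^-5 C.
Since E is radial and uniform over the Gaussian sphere, Φ = E·4πr² = Q_enc/ε₀.
E = |Q_enc|/(4πε₀r²) = (3.82×10^-5)/(4π·8.85×10^-12·(0.241)²) = 5.91e6 N/C.

5.91×10^6 V/m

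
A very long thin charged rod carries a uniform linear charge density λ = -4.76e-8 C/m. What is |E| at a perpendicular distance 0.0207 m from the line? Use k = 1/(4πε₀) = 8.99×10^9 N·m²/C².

|E| = 4.13×10^4 N/C

Take a coaxial cylindrical Gaussian surface of radius r = 0.0207 m and length L.
Q_enc = λL, so λ_enc = -4.76e-8 C/m.
Since E is radial and uniform over the curved surface, Φ = E·2πrL = Q_enc/ε₀ = λ_enc L/ε₀.
E = 2k|λ_enc|/r = 2(8.99×10^9)(4.76×10^-8)/(0.0207) = 4.13×10^4 N/C.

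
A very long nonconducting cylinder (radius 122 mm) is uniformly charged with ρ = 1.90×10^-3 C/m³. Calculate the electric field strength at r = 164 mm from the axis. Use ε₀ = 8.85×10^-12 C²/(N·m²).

E ≈ 9.74×10^6 N/C

Take a coaxial cylindrical Gaussian surface of radius r = 164 mm and length L (r > 122 mm, full cross-section enclosed).
λ_enc = ρ·πR² = (1.90×10^-3)π(0.122)² = 8.884×10^-5 C/m.
Since E is radial and uniform over the curved surface, Φ = E·2πrL = Q_enc/ε₀ = λ_enc L/ε₀.
E = |λ_enc|/(2πε₀r) = (8.884e-5)/(2π·8.85×10^-12·0.164) = 9.74×10^6 N/C.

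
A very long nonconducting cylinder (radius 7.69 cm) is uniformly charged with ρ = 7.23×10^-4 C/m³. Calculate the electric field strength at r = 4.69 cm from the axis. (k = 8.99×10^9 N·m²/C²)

1.92×10^6 N/C

Choose a coaxial cylinder of radius r = 4.69 cm (arbitrary length L) as the Gaussian surface (r < R).
Charge inside radius r per length L is ρ·πr²·L, so λ_enc = ρπr² = 4.996×10^-6 C/m.
Applying ∮E·dA = Q_enc/ε₀ with the end caps contributing no flux:
E = 2k|λ_enc|/r = 2(8.99×10^9)(4.996×10^-6)/(0.0469) = 1.92×10^6 N/C.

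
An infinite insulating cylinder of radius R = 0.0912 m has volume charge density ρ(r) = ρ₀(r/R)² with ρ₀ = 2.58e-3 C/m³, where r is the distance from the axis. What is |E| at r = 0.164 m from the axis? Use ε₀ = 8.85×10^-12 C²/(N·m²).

By cylindrical symmetry E is radial; use a coaxial Gaussian cylinder of radius 0.164 m and length L (r > R, full charge per length enclosed).
λ_enc = 2π ∫₀^R ρ₀(r'/R)^2 r' dr' = 2πρ₀R²/4 = 3.371×10^-5 C/m.
Applying ∮E·dA = Q_enc/ε₀ with the end caps contributing no flux:
E = |λ_enc|/(2πε₀r) = (3.371e-5)/(2π·8.85×10^-12·0.164) = 3.70e6 N/C.

|E| ≈ 3.70×10^6 V/m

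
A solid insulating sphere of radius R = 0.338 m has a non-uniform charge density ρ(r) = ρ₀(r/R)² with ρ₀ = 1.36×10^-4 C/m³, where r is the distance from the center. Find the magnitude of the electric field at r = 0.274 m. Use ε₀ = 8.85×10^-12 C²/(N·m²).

Take a concentric spherical Gaussian surface of radius r = 0.274 m (r < R).
Integrate the density: Q_enc = 4π ∫₀^r ρ₀(r'/R)^2 r'² dr' = 4πρ₀ r^5/(5·R²) = 4.621e-6 C.
Gauss's law: E·4πr² = Q_enc/ε₀.
E = |Q_enc|/(4πε₀r²) = (4.621e-6)/(4π·8.85×10^-12·(0.274)²) = 5.53×10^5 N/C.

E = 5.53×10^5 V/m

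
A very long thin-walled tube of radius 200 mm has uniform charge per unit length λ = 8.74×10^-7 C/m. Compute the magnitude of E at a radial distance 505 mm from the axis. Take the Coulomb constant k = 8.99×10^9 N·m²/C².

Coaxial Gaussian cylinder, radius r = 505 mm, length L (r > 200 mm).
The full line charge is enclosed: λ_enc = 8.74×10^-7 C/m.
By Gauss's law (flux through the curved wall only), E·2πrL = λ_enc L/ε₀.
E = 2k|λ_enc|/r = 2(8.99×10^9)(8.74×10^-7)/(0.505) = 3.11×10^4 N/C.

|E| ≈ 3.11e4 N/C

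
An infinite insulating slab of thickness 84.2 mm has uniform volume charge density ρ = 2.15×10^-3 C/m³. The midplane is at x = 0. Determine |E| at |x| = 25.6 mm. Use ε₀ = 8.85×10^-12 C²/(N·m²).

|E| ≈ 6.22e6 V/m

By symmetry E is perpendicular to the slab. A Gaussian pillbox from −25.6 mm to +25.6 mm (face area A) lies entirely within the slab.
Q_enc = ρ·(2x)·A and flux = 2EA, so 2EA = 2ρxA/ε₀ ⇒ E = |ρ|x/ε₀.
E = (2.15e-3)(0.0256)/(8.85×10^-12) = 6.22e6 N/C.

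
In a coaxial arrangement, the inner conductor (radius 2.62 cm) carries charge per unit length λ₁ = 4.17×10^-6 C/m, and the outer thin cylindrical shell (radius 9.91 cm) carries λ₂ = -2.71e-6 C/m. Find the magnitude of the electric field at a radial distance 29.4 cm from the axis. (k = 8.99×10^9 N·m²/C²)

By cylindrical symmetry E is radial; use a coaxial Gaussian cylinder of radius 29.4 cm and length L (r > 9.91 cm, enclosing both).
λ_enc = λ₁ + λ₂ = (4.17×10^-6) + (-2.71e-6) = 1.46×10^-6 C/m.
Since E is radial and uniform over the curved surface, Φ = E·2πrL = Q_enc/ε₀ = λ_enc L/ε₀.
E = 2k|λ_enc|/r = 2(8.99×10^9)(1.46×10^-6)/(0.294) = 8.93×10^4 N/C.

|E| = 8.93×10^4 V/m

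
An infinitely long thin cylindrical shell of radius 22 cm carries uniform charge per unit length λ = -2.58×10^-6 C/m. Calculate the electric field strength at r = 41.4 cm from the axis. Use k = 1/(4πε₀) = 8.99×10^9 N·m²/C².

Coaxial Gaussian cylinder, radius r = 41.4 cm, length L (r > 22 cm).
The full line charge is enclosed: λ_enc = -2.58×10^-6 C/m.
By Gauss's law (flux through the curved wall only), E·2πrL = λ_enc L/ε₀.
E = 2k|λ_enc|/r = 2(8.99×10^9)(2.58e-6)/(0.414) = 1.12e5 N/C.

E ≈ 1.12×10^5 N/C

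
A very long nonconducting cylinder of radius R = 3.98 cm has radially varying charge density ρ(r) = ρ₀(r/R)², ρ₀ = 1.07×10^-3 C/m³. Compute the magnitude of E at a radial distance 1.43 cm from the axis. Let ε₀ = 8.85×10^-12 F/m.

|E| = 5.58×10^4 N/C

By cylindrical symmetry E is radial; use a coaxial Gaussian cylinder of radius 1.43 cm and length L (r < R).
λ_enc = ∫₀^r ρ(r')·2πr' dr' = (2πρ₀/R²)·r^4/4 = 4.437×10^-8 C/m.
Since E is radial and uniform over the curved surface, Φ = E·2πrL = Q_enc/ε₀ = λ_enc L/ε₀.
E = |λ_enc|/(2πε₀r) = (4.437×10^-8)/(2π·8.85×10^-12·0.0143) = 5.58e4 N/C.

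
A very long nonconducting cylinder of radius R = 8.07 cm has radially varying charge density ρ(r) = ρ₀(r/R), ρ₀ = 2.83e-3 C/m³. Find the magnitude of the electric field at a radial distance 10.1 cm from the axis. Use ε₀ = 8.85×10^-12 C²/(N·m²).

E ≈ 6.87e6 V/m

By cylindrical symmetry E is radial; use a coaxial Gaussian cylinder of radius 10.1 cm and length L (r > R, full charge per length enclosed).
λ_enc = 2π ∫₀^R ρ₀(r'/R)^1 r' dr' = 2πρ₀R²/3 = 3.86×10^-5 C/m.
Gauss's law: E·2πrL = λ_enc L/ε₀.
E = |λ_enc|/(2πε₀r) = (3.86×10^-5)/(2π·8.85×10^-12·0.101) = 6.87×10^6 N/C.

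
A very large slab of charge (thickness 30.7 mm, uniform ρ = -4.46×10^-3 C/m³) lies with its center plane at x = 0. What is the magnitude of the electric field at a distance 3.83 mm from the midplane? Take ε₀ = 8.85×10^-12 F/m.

By symmetry E is perpendicular to the slab. A Gaussian pillbox from −3.83 mm to +3.83 mm (face area A) lies entirely within the slab.
Q_enc = ρ·(2x)·A and flux = 2EA, so 2EA = 2ρxA/ε₀ ⇒ E = |ρ|x/ε₀.
E = (4.46×10^-3)(0.00383)/(8.85×10^-12) = 1.93×10^6 N/C.

|E| = 1.93×10^6 N/C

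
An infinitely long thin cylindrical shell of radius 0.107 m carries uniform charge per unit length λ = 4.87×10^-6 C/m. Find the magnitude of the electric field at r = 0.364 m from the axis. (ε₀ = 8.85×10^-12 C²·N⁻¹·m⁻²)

E = 2.41×10^5 N/C

Take a coaxial cylindrical Gaussian surface of radius r = 0.364 m and length L (r > 0.107 m).
The full line charge is enclosed: λ_enc = 4.87×10^-6 C/m.
Applying ∮E·dA = Q_enc/ε₀ with the end caps contributing no flux:
E = |λ_enc|/(2πε₀r) = (4.87e-6)/(2π·8.85×10^-12·0.364) = 2.41×10^5 N/C.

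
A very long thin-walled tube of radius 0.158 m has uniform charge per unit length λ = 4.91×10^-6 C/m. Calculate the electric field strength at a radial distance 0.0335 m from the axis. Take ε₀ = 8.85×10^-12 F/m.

|E| = 0 N/C

Coaxial Gaussian cylinder, radius r = 0.0335 m, length L (r < 0.158 m, inside the shell).
All the surface charge lies outside this cylinder: Q_enc = 0, hence E = 0.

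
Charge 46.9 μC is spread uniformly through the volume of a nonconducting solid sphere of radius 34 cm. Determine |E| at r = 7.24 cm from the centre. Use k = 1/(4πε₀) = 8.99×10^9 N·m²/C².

Take a concentric spherical Gaussian surface of radius r = 7.24 cm (r < R).
For a uniform sphere the enclosed fraction is (r/R)³, so Q_enc = (46.9 μC)(0.0724/0.34)³ = 4.528×10^-7 C.
By Gauss's law, ∮E·dA = E·4πr² = Q_enc/ε₀.
E = k|Q_enc|/r² = (8.99×10^9)(4.528×10^-7)/(0.0724)² = 7.77×10^5 N/C.

E ≈ 7.77×10^5 V/m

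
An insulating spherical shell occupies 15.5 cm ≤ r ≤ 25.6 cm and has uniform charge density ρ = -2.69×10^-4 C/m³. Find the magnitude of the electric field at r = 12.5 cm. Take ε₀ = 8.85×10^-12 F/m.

By spherical symmetry E is radial; choose a Gaussian sphere of radius r = 12.5 cm (r < 15.5 cm, inside the empty cavity).
No charge is enclosed, so by Gauss's law E·4πr² = 0 ⇒ E = 0.

E = 0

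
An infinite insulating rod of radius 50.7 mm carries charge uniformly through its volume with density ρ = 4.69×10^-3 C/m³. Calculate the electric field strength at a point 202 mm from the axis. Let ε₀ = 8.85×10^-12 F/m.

Coaxial Gaussian cylinder, radius r = 202 mm, length L (r > 50.7 mm, full cross-section enclosed).
λ_enc = ρ·πR² = (4.69×10^-3)π(0.0507)² = 3.787×10^-5 C/m.
Applying ∮E·dA = Q_enc/ε₀ with the end caps contributing no flux:
E = |λ_enc|/(2πε₀r) = (3.787×10^-5)/(2π·8.85×10^-12·0.202) = 3.37×10^6 N/C.

|E| ≈ 3.37×10^6 N/C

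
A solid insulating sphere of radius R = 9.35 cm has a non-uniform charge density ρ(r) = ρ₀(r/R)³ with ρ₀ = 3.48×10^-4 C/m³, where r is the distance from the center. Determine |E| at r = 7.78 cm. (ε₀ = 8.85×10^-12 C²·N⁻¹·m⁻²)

Take a concentric spherical Gaussian surface of radius r = 7.78 cm (r < R).
Integrate the density: Q_enc = 4π ∫₀^r ρ₀(r'/R)^3 r'² dr' = 4πρ₀ r^6/(6·R³) = 1.977×10^-7 C.
Applying ∮E·dA = Q_enc/ε₀ with Φ = E(4πr²):
E = |Q_enc|/(4πε₀r²) = (1.977e-7)/(4π·8.85×10^-12·(0.0778)²) = 2.94×10^5 N/C.

|E| ≈ 2.94×10^5 V/m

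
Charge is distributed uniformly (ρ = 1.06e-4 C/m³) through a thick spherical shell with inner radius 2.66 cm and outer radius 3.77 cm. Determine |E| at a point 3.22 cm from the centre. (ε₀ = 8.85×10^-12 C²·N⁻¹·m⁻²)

Take a concentric spherical Gaussian surface of radius r = 3.22 cm (within the shell material, 2.66 cm < r < 3.77 cm).
Enclosed charge is the volume from a to r: Q_enc = (4π/3)ρ(r³ − a³) = 6.467×10^-9 C.
Gauss's law: E·4πr² = Q_enc/ε₀.
E = |Q_enc|/(4πε₀r²) = (6.467×10^-9)/(4π·8.85×10^-12·(0.0322)²) = 5.61×10^4 N/C.

5.61×10^4 N/C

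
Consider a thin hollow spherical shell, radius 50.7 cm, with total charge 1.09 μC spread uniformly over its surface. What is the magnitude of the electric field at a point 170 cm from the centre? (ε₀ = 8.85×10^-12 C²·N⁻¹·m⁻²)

E ≈ 3.39×10^3 V/m

Take a concentric spherical Gaussian surface of radius r = 170 cm (r > 50.7 cm).
The entire shell is enclosed: Q_enc = 1.09×10^-6 C.
Applying ∮E·dA = Q_enc/ε₀ with Φ = E(4πr²):
E = |Q_enc|/(4πε₀r²) = (1.09e-6)/(4π·8.85×10^-12·(1.7)²) = 3.39×10^3 N/C.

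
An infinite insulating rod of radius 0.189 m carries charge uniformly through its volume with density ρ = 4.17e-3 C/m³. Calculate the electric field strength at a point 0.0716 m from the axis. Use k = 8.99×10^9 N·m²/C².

By cylindrical symmetry E is radial; use a coaxial Gaussian cylinder of radius 0.0716 m and length L (r < R).
Enclosed charge per unit length: λ_enc = ρ·πr² = (4.17e-3)π(0.0716)² = 6.716e-5 C/m.
Gauss's law: E·2πrL = λ_enc L/ε₀.
E = 2k|λ_enc|/r = 2(8.99×10^9)(6.716×10^-5)/(0.0716) = 1.69×10^7 N/C.

1.69×10^7 N/C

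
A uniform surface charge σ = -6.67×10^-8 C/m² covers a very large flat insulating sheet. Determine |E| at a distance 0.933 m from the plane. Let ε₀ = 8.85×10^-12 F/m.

The symmetry is planar: E is normal to the sheet and the same magnitude on both sides. Take a pillbox straddling the sheet with end-cap area A.
Only the two end caps contribute flux: Φ = 2EA. With Q_enc = σA, Gauss's law gives E = |σ|/(2ε₀).
E = |σ|/(2ε₀) = (6.67×10^-8)/(2·8.85×10^-12) = 3.77×10^3 N/C.

|E| = 3.77×10^3 N/C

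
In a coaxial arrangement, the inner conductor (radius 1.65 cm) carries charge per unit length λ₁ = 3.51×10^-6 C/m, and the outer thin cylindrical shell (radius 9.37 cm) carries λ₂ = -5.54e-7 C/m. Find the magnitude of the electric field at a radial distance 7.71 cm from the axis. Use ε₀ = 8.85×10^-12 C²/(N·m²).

Coaxial Gaussian cylinder, radius r = 7.71 cm, length L (between the conductors, 1.65 cm < r < 9.37 cm).
The shell at 9.37 cm lies outside the Gaussian surface, so λ_enc = λ₁ = 3.51×10^-6 C/m.
By Gauss's law (flux through the curved wall only), E·2πrL = λ_enc L/ε₀.
E = |λ_enc|/(2πε₀r) = (3.51×10^-6)/(2π·8.85×10^-12·0.0771) = 8.19×10^5 N/C.

E ≈ 8.19×10^5 N/C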